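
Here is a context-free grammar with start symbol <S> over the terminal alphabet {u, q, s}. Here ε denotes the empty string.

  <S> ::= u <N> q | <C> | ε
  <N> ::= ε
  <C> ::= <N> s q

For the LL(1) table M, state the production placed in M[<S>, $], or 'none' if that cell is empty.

<S> ::= ε

FIRST(<N>): from <N>::=ε we get {ε}. So FIRST(<N>) = {ε}.
FIRST(<C>): from <C>::=<N> s q we get {s}. So FIRST(<C>) = {s}.
FIRST(<S>): from <S>::=u <N> q we get {u}; from <S>::=<C> we get {s}; from <S>::=ε we get {ε}. So FIRST(<S>) = {ε, s, u}.
FOLLOW(<S>) includes $ since <S> is the start symbol.
FOLLOW(<S>): <S> appears on no right-hand side. Thus FOLLOW(<S>) = {$}.
For <S> ::= u <N> q: FIRST(u <N> q) = {u}, so it goes in M[<S>, t] for t ∈ {u}.
For <S> ::= <C>: FIRST(<C>) = {s}, so it goes in M[<S>, t] for t ∈ {s}.
For <S> ::= ε: FIRST(ε) = {ε}, so it goes in M[<S>, t] for t ∈ {}; since ε ∈ FIRST, also for every t ∈ FOLLOW(<S>) = {$}.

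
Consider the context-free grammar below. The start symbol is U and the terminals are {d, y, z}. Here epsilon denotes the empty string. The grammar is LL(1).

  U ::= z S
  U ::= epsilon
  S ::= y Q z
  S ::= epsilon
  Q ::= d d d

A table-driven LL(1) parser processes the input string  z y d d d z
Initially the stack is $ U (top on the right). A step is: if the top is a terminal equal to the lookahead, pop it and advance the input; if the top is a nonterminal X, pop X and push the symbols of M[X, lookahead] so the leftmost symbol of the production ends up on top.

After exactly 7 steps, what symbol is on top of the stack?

d

     Stack      Input          Action
  1  $ U        z y d d d z $  expand U ::= z S
  2  $ S z      z y d d d z $  match z
  3  $ S        y d d d z $    expand S ::= y Q z
  4  $ z Q y    y d d d z $    match y
  5  $ z Q      d d d z $      expand Q ::= d d d
  6  $ z d d d  d d d z $      match d
  7  $ z d d    d d z $        match d
Stack after step 7: $ z d (top = d).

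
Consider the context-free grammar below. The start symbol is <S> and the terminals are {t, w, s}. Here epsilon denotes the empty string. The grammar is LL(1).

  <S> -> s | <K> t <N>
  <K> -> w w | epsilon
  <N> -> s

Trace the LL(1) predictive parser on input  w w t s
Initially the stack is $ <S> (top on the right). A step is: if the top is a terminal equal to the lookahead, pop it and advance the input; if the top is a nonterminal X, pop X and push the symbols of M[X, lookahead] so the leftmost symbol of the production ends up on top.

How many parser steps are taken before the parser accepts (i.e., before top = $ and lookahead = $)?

     Stack        Input      Action
  1  $ <S>        w w t s $  expand <S> -> <K> t <N>
  2  $ <N> t <K>  w w t s $  expand <K> -> w w
  3  $ <N> t w w  w w t s $  match w
  4  $ <N> t w    w t s $    match w
  5  $ <N> t      t s $      match t
  6  $ <N>        s $        expand <N> -> s
  7  $ s          s $        match s
Accept reached after 7 steps.

7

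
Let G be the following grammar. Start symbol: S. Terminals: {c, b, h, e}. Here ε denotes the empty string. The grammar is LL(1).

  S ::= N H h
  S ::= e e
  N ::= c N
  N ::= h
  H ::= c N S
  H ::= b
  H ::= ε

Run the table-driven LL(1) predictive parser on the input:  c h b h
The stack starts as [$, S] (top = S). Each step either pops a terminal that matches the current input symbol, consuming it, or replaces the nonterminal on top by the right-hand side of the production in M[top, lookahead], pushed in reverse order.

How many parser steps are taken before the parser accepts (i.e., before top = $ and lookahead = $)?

     Stack      Input      Action
  1  $ S        c h b h $  expand S ::= N H h
  2  $ h H N    c h b h $  expand N ::= c N
  3  $ h H N c  c h b h $  match c
  4  $ h H N    h b h $    expand N ::= h
  5  $ h H h    h b h $    match h
  6  $ h H      b h $      expand H ::= b
  7  $ h b      b h $      match b
  8  $ h        h $        match h
Accept reached after 8 steps.

8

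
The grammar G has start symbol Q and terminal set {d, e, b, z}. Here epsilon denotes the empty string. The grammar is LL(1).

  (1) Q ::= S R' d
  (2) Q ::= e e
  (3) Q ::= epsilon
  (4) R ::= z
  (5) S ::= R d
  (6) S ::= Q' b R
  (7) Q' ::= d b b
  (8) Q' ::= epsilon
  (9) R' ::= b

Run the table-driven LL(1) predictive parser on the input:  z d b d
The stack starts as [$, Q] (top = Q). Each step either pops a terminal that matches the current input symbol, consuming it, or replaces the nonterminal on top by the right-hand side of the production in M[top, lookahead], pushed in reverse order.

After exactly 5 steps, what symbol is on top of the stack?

R'

     Stack       Input      Action
  1  $ Q         z d b d $  expand Q ::= S R' d
  2  $ d R' S    z d b d $  expand S ::= R d
  3  $ d R' d R  z d b d $  expand R ::= z
  4  $ d R' d z  z d b d $  match z
  5  $ d R' d    d b d $    match d
Stack after step 5: $ d R' (top = R').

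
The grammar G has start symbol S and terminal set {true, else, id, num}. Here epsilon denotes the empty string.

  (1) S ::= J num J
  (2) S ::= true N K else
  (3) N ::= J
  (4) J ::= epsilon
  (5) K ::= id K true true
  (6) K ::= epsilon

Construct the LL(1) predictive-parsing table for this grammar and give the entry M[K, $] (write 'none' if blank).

none

FIRST(J) = {epsilon}
FIRST(K) = {epsilon, id}
FIRST(S) = {num, true}  (via J num J)
FIRST(N) = {epsilon}  (via J)
FOLLOW(S) includes $ since S is the start symbol.
FOLLOW(K): in S::=true N K else, K is followed by else with FIRST {else}; in K::=id K true true, K is followed by true true with FIRST {true}. Thus FOLLOW(K) = {else, true}.
For K ::= id K true true: FIRST(id K true true) = {id}, so it goes in M[K, t] for t ∈ {id}.
For K ::= epsilon: FIRST(epsilon) = {epsilon}, so it goes in M[K, t] for t ∈ {}; since epsilon ∈ FIRST, also for every t ∈ FOLLOW(K) = {else, true}.
None of these place a production in M[K, $].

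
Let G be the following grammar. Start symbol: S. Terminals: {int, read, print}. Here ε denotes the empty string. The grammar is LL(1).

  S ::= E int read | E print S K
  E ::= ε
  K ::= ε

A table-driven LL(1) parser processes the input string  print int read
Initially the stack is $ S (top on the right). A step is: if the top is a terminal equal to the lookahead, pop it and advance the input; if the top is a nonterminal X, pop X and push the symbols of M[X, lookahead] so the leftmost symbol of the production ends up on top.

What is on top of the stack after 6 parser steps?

     Stack           Input             Action
  1  $ S             print int read $  expand S ::= E print S K
  2  $ K S print E   print int read $  expand E ::= ε
  3  $ K S print     print int read $  match print
  4  $ K S           int read $        expand S ::= E int read
  5  $ K read int E  int read $        expand E ::= ε
  6  $ K read int    int read $        match int
Stack after step 6: $ K read (top = read).

read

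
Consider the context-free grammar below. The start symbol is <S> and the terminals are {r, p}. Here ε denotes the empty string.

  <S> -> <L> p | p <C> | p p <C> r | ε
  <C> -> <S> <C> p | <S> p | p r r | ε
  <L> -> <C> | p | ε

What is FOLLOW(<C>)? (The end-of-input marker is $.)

FIRST(<S>): from <S>-><L> p we get {p}; from <S>->p <C> we get {p}; from <S>->p p <C> r we get {p}; from <S>->ε we get {ε}. So FIRST(<S>) = {ε, p}.
FIRST(<C>): from <C>-><S> <C> p we get {p}; from <C>-><S> p we get {p}; from <C>->p r r we get {p}; from <C>->ε we get {ε}. So FIRST(<C>) = {ε, p}.
FIRST(<L>): from <L>-><C> we get {ε, p}; from <L>->p we get {p}; from <L>->ε we get {ε}. So FIRST(<L>) = {ε, p}.
FOLLOW(<S>) includes $ since <S> is the start symbol.
FOLLOW(<S>): in <C>-><S> <C> p, <S> is followed by <C> p with FIRST {p}; in <C>-><S> p, <S> is followed by p with FIRST {p}. Thus FOLLOW(<S>) = {$, p}.
FOLLOW(<L>): in <S>-><L> p, <L> is followed by p with FIRST {p}. Thus FOLLOW(<L>) = {p}.
FOLLOW(<C>): in <S>->p <C>, the suffix after <C> is empty, so FOLLOW(<C>) ⊇ FOLLOW(<S>) = {$, p}; in <S>->p p <C> r, <C> is followed by r with FIRST {r}; in <C>-><S> <C> p, <C> is followed by p with FIRST {p}; in <L>-><C>, the suffix after <C> is empty, so FOLLOW(<C>) ⊇ FOLLOW(<L>) = {p}. Thus FOLLOW(<C>) = {$, p, r}.

{$, p, r}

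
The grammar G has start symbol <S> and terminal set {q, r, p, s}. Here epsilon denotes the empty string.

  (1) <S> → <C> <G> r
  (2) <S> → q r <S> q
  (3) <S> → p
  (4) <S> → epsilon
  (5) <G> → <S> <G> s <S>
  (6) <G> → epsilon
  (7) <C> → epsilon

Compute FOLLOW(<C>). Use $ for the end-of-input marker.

FIRST(<C>): from <C>→epsilon we get {epsilon}. So FIRST(<C>) = {epsilon}.
FIRST(<S>): from <S>→<C> <G> r we get {p, q, r, s}; from <S>→q r <S> q we get {q}; from <S>→p we get {p}; from <S>→epsilon we get {epsilon}. So FIRST(<S>) = {epsilon, p, q, r, s}.
FIRST(<G>): from <G>→<S> <G> s <S> we get {p, q, r, s}; from <G>→epsilon we get {epsilon}. So FIRST(<G>) = {epsilon, p, q, r, s}.
FOLLOW(<S>) includes $ since <S> is the start symbol.
FOLLOW(<G>): in <S>→<C> <G> r, <G> is followed by r with FIRST {r}; in <G>→<S> <G> s <S>, <G> is followed by s <S> with FIRST {s}. Thus FOLLOW(<G>) = {r, s}.
FOLLOW(<S>): in <S>→q r <S> q, <S> is followed by q with FIRST {q}; in <G>→<S> <G> s <S> (occurrence 1), <S> is followed by <G> s <S> with FIRST {p, q, r, s}; in <G>→<S> <G> s <S> (occurrence 2), the suffix after <S> is empty, so FOLLOW(<S>) ⊇ FOLLOW(<G>) = {r, s}. Thus FOLLOW(<S>) = {$, p, q, r, s}.
FOLLOW(<C>): in <S>→<C> <G> r, <C> is followed by <G> r with FIRST {p, q, r, s}. Thus FOLLOW(<C>) = {p, q, r, s}.

{p, q, r, s}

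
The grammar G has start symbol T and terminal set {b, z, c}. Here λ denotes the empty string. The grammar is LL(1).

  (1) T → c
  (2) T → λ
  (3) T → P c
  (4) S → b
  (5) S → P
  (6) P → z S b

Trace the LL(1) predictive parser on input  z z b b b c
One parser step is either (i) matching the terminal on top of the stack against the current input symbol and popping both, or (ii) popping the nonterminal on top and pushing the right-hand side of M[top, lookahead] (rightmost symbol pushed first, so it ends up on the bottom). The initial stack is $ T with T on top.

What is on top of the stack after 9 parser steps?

step 1: stack=$ T  input=z z b b b c $  — expand T → P c
step 2: stack=$ c P  input=z z b b b c $  — expand P → z S b
step 3: stack=$ c b S z  input=z z b b b c $  — match z
step 4: stack=$ c b S  input=z b b b c $  — expand S → P
step 5: stack=$ c b P  input=z b b b c $  — expand P → z S b
step 6: stack=$ c b b S z  input=z b b b c $  — match z
step 7: stack=$ c b b S  input=b b b c $  — expand S → b
step 8: stack=$ c b b b  input=b b b c $  — match b
step 9: stack=$ c b b  input=b b c $  — match b
Stack after step 9: $ c b (top = b).

b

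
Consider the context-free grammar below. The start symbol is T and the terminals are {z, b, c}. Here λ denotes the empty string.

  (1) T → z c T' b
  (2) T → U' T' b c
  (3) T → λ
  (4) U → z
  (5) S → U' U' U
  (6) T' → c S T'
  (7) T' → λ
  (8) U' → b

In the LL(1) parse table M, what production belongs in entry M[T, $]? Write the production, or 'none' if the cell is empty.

FIRST(U): from U→z we get {z}. So FIRST(U) = {z}.
FIRST(T'): from T'→c S T' we get {c}; from T'→λ we get {λ}. So FIRST(T') = {λ, c}.
FIRST(U'): from U'→b we get {b}. So FIRST(U') = {b}.
FIRST(T): from T→z c T' b we get {z}; from T→U' T' b c we get {b}; from T→λ we get {λ}. So FIRST(T) = {λ, b, z}.
FIRST(S): from S→U' U' U we get {b}. So FIRST(S) = {b}.
FOLLOW(T) includes $ since T is the start symbol.
FOLLOW(T): T appears on no right-hand side. Thus FOLLOW(T) = {$}.
For T → z c T' b: FIRST(z c T' b) = {z}, so it goes in M[T, t] for t ∈ {z}.
For T → U' T' b c: FIRST(U' T' b c) = {b}, so it goes in M[T, t] for t ∈ {b}.
For T → λ: FIRST(λ) = {λ}, so it goes in M[T, t] for t ∈ {}; since λ ∈ FIRST, also for every t ∈ FOLLOW(T) = {$}.

T → λ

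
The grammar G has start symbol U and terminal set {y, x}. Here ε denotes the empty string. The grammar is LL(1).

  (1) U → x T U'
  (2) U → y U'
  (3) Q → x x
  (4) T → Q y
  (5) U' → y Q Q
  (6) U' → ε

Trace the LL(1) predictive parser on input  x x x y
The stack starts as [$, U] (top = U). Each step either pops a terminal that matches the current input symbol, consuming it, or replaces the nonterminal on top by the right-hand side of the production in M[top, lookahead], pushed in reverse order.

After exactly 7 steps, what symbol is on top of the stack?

U'

     Stack       Input      Action
  1  $ U         x x x y $  expand U → x T U'
  2  $ U' T x    x x x y $  match x
  3  $ U' T      x x y $    expand T → Q y
  4  $ U' y Q    x x y $    expand Q → x x
  5  $ U' y x x  x x y $    match x
  6  $ U' y x    x y $      match x
  7  $ U' y      y $        match y
Stack after step 7: $ U' (top = U').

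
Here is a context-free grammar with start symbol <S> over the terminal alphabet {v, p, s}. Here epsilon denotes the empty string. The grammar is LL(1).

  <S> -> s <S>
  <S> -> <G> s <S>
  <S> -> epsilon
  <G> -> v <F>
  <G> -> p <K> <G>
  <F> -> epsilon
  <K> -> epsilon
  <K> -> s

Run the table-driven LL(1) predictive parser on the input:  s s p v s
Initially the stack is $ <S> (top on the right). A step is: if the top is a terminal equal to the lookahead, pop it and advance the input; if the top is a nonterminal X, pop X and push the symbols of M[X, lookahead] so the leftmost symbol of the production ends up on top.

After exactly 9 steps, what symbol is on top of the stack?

v

     Stack              Input        Action
  1  $ <S>              s s p v s $  expand <S> -> s <S>
  2  $ <S> s            s s p v s $  match s
  3  $ <S>              s p v s $    expand <S> -> s <S>
  4  $ <S> s            s p v s $    match s
  5  $ <S>              p v s $      expand <S> -> <G> s <S>
  6  $ <S> s <G>        p v s $      expand <G> -> p <K> <G>
  7  $ <S> s <G> <K> p  p v s $      match p
  8  $ <S> s <G> <K>    v s $        expand <K> -> epsilon
  9  $ <S> s <G>        v s $        expand <G> -> v <F>
Stack after step 9: $ <S> s <F> v (top = v).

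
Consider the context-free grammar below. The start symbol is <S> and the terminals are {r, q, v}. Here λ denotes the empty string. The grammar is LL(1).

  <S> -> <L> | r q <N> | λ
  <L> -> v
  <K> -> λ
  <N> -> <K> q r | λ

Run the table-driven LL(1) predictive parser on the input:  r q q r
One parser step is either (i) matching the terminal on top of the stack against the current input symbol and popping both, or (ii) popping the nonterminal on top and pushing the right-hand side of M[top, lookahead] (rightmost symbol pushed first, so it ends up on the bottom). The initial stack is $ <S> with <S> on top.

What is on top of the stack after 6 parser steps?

r

     Stack      Input      Action
  1  $ <S>      r q q r $  expand <S> -> r q <N>
  2  $ <N> q r  r q q r $  match r
  3  $ <N> q    q q r $    match q
  4  $ <N>      q r $      expand <N> -> <K> q r
  5  $ r q <K>  q r $      expand <K> -> λ
  6  $ r q      q r $      match q
Stack after step 6: $ r (top = r).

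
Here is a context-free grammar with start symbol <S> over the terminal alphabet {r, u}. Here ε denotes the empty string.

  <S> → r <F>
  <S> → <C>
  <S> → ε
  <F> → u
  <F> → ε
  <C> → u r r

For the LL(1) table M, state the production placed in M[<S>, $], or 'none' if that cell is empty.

FIRST(<F>): from <F>→u we get {u}; from <F>→ε we get {ε}. So FIRST(<F>) = {ε, u}.
FIRST(<C>): from <C>→u r r we get {u}. So FIRST(<C>) = {u}.
FIRST(<S>): from <S>→r <F> we get {r}; from <S>→<C> we get {u}; from <S>→ε we get {ε}. So FIRST(<S>) = {ε, r, u}.
FOLLOW(<S>) includes $ since <S> is the start symbol.
FOLLOW(<S>): <S> appears on no right-hand side. Thus FOLLOW(<S>) = {$}.
For <S> → r <F>: FIRST(r <F>) = {r}, so it goes in M[<S>, t] for t ∈ {r}.
For <S> → <C>: FIRST(<C>) = {u}, so it goes in M[<S>, t] for t ∈ {u}.
For <S> → ε: FIRST(ε) = {ε}, so it goes in M[<S>, t] for t ∈ {}; since ε ∈ FIRST, also for every t ∈ FOLLOW(<S>) = {$}.

<S> → ε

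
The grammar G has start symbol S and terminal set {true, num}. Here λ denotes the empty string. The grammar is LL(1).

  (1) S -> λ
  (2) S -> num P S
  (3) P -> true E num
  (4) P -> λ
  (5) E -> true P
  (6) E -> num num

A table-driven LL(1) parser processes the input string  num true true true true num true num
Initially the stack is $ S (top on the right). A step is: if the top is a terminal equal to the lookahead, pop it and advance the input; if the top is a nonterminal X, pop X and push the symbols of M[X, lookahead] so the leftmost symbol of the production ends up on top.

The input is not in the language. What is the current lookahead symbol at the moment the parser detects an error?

step 1: stack=$ S  input=num true true true true num true num $  — expand S -> num P S
step 2: stack=$ S P num  input=num true true true true num true num $  — match num
step 3: stack=$ S P  input=true true true true num true num $  — expand P -> true E num
step 4: stack=$ S num E true  input=true true true true num true num $  — match true
step 5: stack=$ S num E  input=true true true num true num $  — expand E -> true P
step 6: stack=$ S num P true  input=true true true num true num $  — match true
step 7: stack=$ S num P  input=true true num true num $  — expand P -> true E num
step 8: stack=$ S num num E true  input=true true num true num $  — match true
step 9: stack=$ S num num E  input=true num true num $  — expand E -> true P
step 10: stack=$ S num num P true  input=true num true num $  — match true
step 11: stack=$ S num num P  input=num true num $  — expand P -> λ
step 12: stack=$ S num num  input=num true num $  — match num
step 13: stack=$ S num  input=true num $  — error: top is terminal num but lookahead is true

true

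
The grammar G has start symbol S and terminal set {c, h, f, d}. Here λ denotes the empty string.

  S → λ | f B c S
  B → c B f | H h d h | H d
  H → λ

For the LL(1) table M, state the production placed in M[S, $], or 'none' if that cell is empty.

FIRST(S): from S→λ we get {λ}; from S→f B c S we get {f}. So FIRST(S) = {λ, f}.
FIRST(H): from H→λ we get {λ}. So FIRST(H) = {λ}.
FIRST(B): from B→c B f we get {c}; from B→H h d h we get {h}; from B→H d we get {d}. So FIRST(B) = {c, d, h}.
FOLLOW(S) includes $ since S is the start symbol.
FOLLOW(S): in S→f B c S, the suffix after S is empty (adds nothing new). Thus FOLLOW(S) = {$}.
For S → λ: FIRST(λ) = {λ}, so it goes in M[S, t] for t ∈ {}; since λ ∈ FIRST, also for every t ∈ FOLLOW(S) = {$}.
For S → f B c S: FIRST(f B c S) = {f}, so it goes in M[S, t] for t ∈ {f}.

S → λ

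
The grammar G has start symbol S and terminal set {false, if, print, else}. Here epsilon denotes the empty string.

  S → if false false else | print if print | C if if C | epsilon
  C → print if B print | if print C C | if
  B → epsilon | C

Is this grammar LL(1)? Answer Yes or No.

No

FIRST(S) = {epsilon, if, print}
FIRST(C) = {if, print}
FIRST(B) = {epsilon, if, print}
FOLLOW(S) = {$}
FOLLOW(C) = {$, if, print}
FOLLOW(B) = {print}
Cell M[B, print] receives both B → epsilon and B → C — the grammar is not LL(1).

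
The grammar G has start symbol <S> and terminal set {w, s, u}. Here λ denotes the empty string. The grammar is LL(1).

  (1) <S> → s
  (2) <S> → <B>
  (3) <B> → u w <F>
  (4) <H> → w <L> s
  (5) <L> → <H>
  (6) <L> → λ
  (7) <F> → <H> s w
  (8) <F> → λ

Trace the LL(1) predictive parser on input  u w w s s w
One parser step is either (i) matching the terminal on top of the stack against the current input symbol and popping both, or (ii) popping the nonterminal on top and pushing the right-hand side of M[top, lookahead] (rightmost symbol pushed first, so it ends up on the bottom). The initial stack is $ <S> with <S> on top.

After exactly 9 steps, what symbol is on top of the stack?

s

step 1: stack=$ <S>  input=u w w s s w $  — expand <S> → <B>
step 2: stack=$ <B>  input=u w w s s w $  — expand <B> → u w <F>
step 3: stack=$ <F> w u  input=u w w s s w $  — match u
step 4: stack=$ <F> w  input=w w s s w $  — match w
step 5: stack=$ <F>  input=w s s w $  — expand <F> → <H> s w
step 6: stack=$ w s <H>  input=w s s w $  — expand <H> → w <L> s
step 7: stack=$ w s s <L> w  input=w s s w $  — match w
step 8: stack=$ w s s <L>  input=s s w $  — expand <L> → λ
step 9: stack=$ w s s  input=s s w $  — match s
Stack after step 9: $ w s (top = s).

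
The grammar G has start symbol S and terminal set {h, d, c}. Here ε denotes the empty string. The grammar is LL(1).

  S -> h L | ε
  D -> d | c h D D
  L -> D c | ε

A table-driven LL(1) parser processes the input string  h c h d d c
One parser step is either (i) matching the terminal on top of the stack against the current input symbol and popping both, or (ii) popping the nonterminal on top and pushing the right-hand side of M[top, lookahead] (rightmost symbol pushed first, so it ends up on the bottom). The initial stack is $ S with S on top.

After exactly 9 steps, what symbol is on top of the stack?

step 1: stack=$ S  input=h c h d d c $  — expand S -> h L
step 2: stack=$ L h  input=h c h d d c $  — match h
step 3: stack=$ L  input=c h d d c $  — expand L -> D c
step 4: stack=$ c D  input=c h d d c $  — expand D -> c h D D
step 5: stack=$ c D D h c  input=c h d d c $  — match c
step 6: stack=$ c D D h  input=h d d c $  — match h
step 7: stack=$ c D D  input=d d c $  — expand D -> d
step 8: stack=$ c D d  input=d d c $  — match d
step 9: stack=$ c D  input=d c $  — expand D -> d
Stack after step 9: $ c d (top = d).

d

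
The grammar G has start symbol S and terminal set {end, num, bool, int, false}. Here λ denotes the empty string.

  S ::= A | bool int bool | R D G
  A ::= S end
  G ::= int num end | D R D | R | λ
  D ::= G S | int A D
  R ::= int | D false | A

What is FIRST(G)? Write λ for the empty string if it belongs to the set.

FIRST(S): from S::=A we get {bool, int}; from S::=bool int bool we get {bool}; from S::=R D G we get {bool, int}. So FIRST(S) = {bool, int}.
FIRST(A): from A::=S end we get {bool, int}. So FIRST(A) = {bool, int}.
FIRST(G): from G::=int num end we get {int}; from G::=D R D we get {bool, int}; from G::=R we get {bool, int}; from G::=λ we get {λ}. So FIRST(G) = {λ, bool, int}.
FIRST(D): from D::=G S we get {bool, int}; from D::=int A D we get {int}. So FIRST(D) = {bool, int}.
FIRST(R): from R::=int we get {int}; from R::=D false we get {bool, int}; from R::=A we get {bool, int}. So FIRST(R) = {bool, int}.

{λ, bool, int}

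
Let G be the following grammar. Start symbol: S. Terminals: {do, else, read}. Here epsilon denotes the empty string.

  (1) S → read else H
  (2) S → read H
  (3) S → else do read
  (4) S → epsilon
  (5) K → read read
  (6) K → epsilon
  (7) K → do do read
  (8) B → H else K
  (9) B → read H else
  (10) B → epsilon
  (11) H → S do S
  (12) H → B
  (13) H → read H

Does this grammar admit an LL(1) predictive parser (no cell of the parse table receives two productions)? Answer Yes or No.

No

FIRST(S) = {epsilon, else, read}
FIRST(K) = {epsilon, do, read}
FIRST(B) = {epsilon, do, else, read}
FIRST(H) = {epsilon, do, else, read}
FOLLOW(S) = {$, do, else}
FOLLOW(K) = {$, do, else}
FOLLOW(B) = {$, do, else}
FOLLOW(H) = {$, do, else}
Cell M[B, do] receives both B → H else K and B → epsilon — the grammar is not LL(1).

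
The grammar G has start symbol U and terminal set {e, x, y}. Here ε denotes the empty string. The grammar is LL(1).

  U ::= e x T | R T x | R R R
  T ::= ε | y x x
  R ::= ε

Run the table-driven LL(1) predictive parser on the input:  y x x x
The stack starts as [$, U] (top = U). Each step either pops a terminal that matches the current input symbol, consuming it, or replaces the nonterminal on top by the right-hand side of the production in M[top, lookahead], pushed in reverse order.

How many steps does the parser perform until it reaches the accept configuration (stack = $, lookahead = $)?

7

step 1: stack=$ U  input=y x x x $  — expand U ::= R T x
step 2: stack=$ x T R  input=y x x x $  — expand R ::= ε
step 3: stack=$ x T  input=y x x x $  — expand T ::= y x x
step 4: stack=$ x x x y  input=y x x x $  — match y
step 5: stack=$ x x x  input=x x x $  — match x
step 6: stack=$ x x  input=x x $  — match x
step 7: stack=$ x  input=x $  — match x
Accept reached after 7 steps.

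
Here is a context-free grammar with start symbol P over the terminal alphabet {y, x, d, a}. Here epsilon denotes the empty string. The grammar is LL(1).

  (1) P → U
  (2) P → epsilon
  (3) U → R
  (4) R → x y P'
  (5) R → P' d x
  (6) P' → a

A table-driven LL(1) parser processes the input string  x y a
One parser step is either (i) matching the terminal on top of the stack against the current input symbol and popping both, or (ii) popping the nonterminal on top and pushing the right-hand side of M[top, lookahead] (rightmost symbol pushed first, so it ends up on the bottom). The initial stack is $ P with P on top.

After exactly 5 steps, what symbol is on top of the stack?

P'

     Stack     Input    Action
  1  $ P       x y a $  expand P → U
  2  $ U       x y a $  expand U → R
  3  $ R       x y a $  expand R → x y P'
  4  $ P' y x  x y a $  match x
  5  $ P' y    y a $    match y
Stack after step 5: $ P' (top = P').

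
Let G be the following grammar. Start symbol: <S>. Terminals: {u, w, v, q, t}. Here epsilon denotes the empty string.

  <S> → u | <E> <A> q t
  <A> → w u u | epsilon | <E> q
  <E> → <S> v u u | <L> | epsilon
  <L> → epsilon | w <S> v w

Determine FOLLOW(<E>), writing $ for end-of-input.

{q, u, w}

FIRST(<L>) = {epsilon, w}
FIRST(<S>) = {q, u, w}  (via <E> <A> q t)
FIRST(<E>) = {epsilon, q, u, w}  (via <S> v u u, <L>)
FIRST(<A>) = {epsilon, q, u, w}  (via <E> q)
FOLLOW(<S>) includes $ since <S> is the start symbol.
FOLLOW(<S>): in <E>→<S> v u u, <S> is followed by v u u with FIRST {v}; in <L>→w <S> v w, <S> is followed by v w with FIRST {v}. Thus FOLLOW(<S>) = {$, v}.
FOLLOW(<A>): in <S>→<E> <A> q t, <A> is followed by q t with FIRST {q}. Thus FOLLOW(<A>) = {q}.
FOLLOW(<E>): in <S>→<E> <A> q t, <E> is followed by <A> q t with FIRST {q, u, w}; in <A>→<E> q, <E> is followed by q with FIRST {q}. Thus FOLLOW(<E>) = {q, u, w}.
FOLLOW(<L>): in <E>→<L>, the suffix after <L> is empty, so FOLLOW(<L>) ⊇ FOLLOW(<E>) = {q, u, w}. Thus FOLLOW(<L>) = {q, u, w}.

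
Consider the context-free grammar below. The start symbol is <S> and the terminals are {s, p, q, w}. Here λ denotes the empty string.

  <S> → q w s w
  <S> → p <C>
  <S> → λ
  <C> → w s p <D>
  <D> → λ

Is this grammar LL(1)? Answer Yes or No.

FIRST(<S>) = {λ, p, q}
FIRST(<C>) = {w}
FIRST(<D>) = {λ}
FOLLOW(<S>) = {$}
FOLLOW(<C>) = {$}
FOLLOW(<D>) = {$}
Each cell of M receives at most one production.

Yes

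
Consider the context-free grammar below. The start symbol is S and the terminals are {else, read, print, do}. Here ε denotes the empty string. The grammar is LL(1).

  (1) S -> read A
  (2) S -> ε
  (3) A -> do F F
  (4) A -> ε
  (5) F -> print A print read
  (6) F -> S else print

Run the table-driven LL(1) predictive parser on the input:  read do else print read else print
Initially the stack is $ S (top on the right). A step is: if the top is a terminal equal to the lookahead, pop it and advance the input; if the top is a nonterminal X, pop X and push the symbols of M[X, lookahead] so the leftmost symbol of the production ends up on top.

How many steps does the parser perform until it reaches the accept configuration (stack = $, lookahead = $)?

14

step 1: stack=$ S  input=read do else print read else print $  — expand S -> read A
step 2: stack=$ A read  input=read do else print read else print $  — match read
step 3: stack=$ A  input=do else print read else print $  — expand A -> do F F
step 4: stack=$ F F do  input=do else print read else print $  — match do
step 5: stack=$ F F  input=else print read else print $  — expand F -> S else print
step 6: stack=$ F print else S  input=else print read else print $  — expand S -> ε
step 7: stack=$ F print else  input=else print read else print $  — match else
step 8: stack=$ F print  input=print read else print $  — match print
step 9: stack=$ F  input=read else print $  — expand F -> S else print
step 10: stack=$ print else S  input=read else print $  — expand S -> read A
step 11: stack=$ print else A read  input=read else print $  — match read
step 12: stack=$ print else A  input=else print $  — expand A -> ε
step 13: stack=$ print else  input=else print $  — match else
step 14: stack=$ print  input=print $  — match print
Accept reached after 14 steps.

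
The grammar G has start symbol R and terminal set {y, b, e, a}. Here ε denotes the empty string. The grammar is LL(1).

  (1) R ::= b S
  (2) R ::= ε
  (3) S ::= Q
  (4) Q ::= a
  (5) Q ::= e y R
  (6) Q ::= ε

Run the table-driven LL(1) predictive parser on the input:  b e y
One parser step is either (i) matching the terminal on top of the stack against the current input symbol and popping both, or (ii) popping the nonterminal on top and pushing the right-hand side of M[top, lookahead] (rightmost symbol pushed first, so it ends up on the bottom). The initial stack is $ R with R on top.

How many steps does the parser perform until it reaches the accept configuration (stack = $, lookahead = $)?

7

     Stack    Input    Action
  1  $ R      b e y $  expand R ::= b S
  2  $ S b    b e y $  match b
  3  $ S      e y $    expand S ::= Q
  4  $ Q      e y $    expand Q ::= e y R
  5  $ R y e  e y $    match e
  6  $ R y    y $      match y
  7  $ R      $        expand R ::= ε
Accept reached after 7 steps.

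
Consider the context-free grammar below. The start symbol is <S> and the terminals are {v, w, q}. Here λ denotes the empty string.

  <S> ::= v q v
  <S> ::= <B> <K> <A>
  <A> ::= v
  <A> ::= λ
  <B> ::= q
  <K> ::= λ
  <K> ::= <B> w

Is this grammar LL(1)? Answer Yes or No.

FIRST(<S>) = {q, v}
FIRST(<A>) = {λ, v}
FIRST(<B>) = {q}
FIRST(<K>) = {λ, q}
FOLLOW(<S>) = {$}
FOLLOW(<A>) = {$}
FOLLOW(<B>) = {$, q, v, w}
FOLLOW(<K>) = {$, v}
Each cell of M receives at most one production.

Yes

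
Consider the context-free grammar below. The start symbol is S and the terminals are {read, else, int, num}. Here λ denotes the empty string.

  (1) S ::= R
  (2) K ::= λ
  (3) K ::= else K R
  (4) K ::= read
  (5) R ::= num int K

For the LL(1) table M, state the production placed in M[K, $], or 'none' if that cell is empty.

K ::= λ

FIRST(K) = {λ, else, read}
FIRST(R) = {num}
FIRST(S) = {num}  (via R)
FOLLOW(S) includes $ since S is the start symbol.
FOLLOW(K): in K::=else K R, K is followed by R with FIRST {num}; in R::=num int K, the suffix after K is empty, so FOLLOW(K) ⊇ FOLLOW(R) = {$, num}. Thus FOLLOW(K) = {$, num}.
FOLLOW(R): in S::=R, the suffix after R is empty, so FOLLOW(R) ⊇ FOLLOW(S) = {$}; in K::=else K R, the suffix after R is empty, so FOLLOW(R) ⊇ FOLLOW(K) = {$, num}. Thus FOLLOW(R) = {$, num}.
For K ::= λ: FIRST(λ) = {λ}, so it goes in M[K, t] for t ∈ {}; since λ ∈ FIRST, also for every t ∈ FOLLOW(K) = {$, num}.
For K ::= else K R: FIRST(else K R) = {else}, so it goes in M[K, t] for t ∈ {else}.
For K ::= read: FIRST(read) = {read}, so it goes in M[K, t] for t ∈ {read}.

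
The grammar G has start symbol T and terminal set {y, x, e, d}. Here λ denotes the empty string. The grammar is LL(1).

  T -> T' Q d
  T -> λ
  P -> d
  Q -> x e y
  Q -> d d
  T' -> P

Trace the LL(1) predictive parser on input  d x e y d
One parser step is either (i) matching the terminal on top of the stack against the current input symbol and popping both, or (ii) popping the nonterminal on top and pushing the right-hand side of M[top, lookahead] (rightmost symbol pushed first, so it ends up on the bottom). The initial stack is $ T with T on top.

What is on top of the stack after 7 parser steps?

y

     Stack      Input        Action
  1  $ T        d x e y d $  expand T -> T' Q d
  2  $ d Q T'   d x e y d $  expand T' -> P
  3  $ d Q P    d x e y d $  expand P -> d
  4  $ d Q d    d x e y d $  match d
  5  $ d Q      x e y d $    expand Q -> x e y
  6  $ d y e x  x e y d $    match x
  7  $ d y e    e y d $      match e
Stack after step 7: $ d y (top = y).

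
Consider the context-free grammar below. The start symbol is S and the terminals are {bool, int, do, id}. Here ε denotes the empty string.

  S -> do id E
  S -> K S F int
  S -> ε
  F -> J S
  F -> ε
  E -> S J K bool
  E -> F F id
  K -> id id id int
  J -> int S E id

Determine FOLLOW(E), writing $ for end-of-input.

{$, do, id, int}

FIRST(K): from K->id id id int we get {id}. So FIRST(K) = {id}.
FIRST(J): from J->int S E id we get {int}. So FIRST(J) = {int}.
FIRST(S): from S->do id E we get {do}; from S->K S F int we get {id}; from S->ε we get {ε}. So FIRST(S) = {ε, do, id}.
FIRST(F): from F->J S we get {int}; from F->ε we get {ε}. So FIRST(F) = {ε, int}.
FIRST(E): from E->S J K bool we get {do, id, int}; from E->F F id we get {id, int}. So FIRST(E) = {do, id, int}.
FOLLOW(S) includes $ since S is the start symbol.
FOLLOW(F): in S->K S F int, F is followed by int with FIRST {int}; in E->F F id (occurrence 1), F is followed by F id with FIRST {id, int}; in E->F F id (occurrence 2), F is followed by id with FIRST {id}. Thus FOLLOW(F) = {id, int}.
FOLLOW(S): in S->K S F int, S is followed by F int with FIRST {int}; in F->J S, the suffix after S is empty, so FOLLOW(S) ⊇ FOLLOW(F) = {id, int}; in E->S J K bool, S is followed by J K bool with FIRST {int}; in J->int S E id, S is followed by E id with FIRST {do, id, int}. Thus FOLLOW(S) = {$, do, id, int}.
FOLLOW(E): in S->do id E, the suffix after E is empty, so FOLLOW(E) ⊇ FOLLOW(S) = {$, do, id, int}; in J->int S E id, E is followed by id with FIRST {id}. Thus FOLLOW(E) = {$, do, id, int}.
FOLLOW(K): in S->K S F int, K is followed by S F int with FIRST {do, id, int}; in E->S J K bool, K is followed by bool with FIRST {bool}. Thus FOLLOW(K) = {bool, do, id, int}.
FOLLOW(J): in F->J S, J is followed by S with FIRST {ε, do, id}; in F->J S, the suffix after J is nullable, so FOLLOW(J) ⊇ FOLLOW(F) = {id, int}; in E->S J K bool, J is followed by K bool with FIRST {id}. Thus FOLLOW(J) = {do, id, int}.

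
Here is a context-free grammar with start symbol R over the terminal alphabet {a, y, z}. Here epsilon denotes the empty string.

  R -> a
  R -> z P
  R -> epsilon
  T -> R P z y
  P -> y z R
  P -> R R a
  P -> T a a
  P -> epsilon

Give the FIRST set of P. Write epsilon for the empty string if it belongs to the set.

FIRST(R): from R->a we get {a}; from R->z P we get {z}; from R->epsilon we get {epsilon}. So FIRST(R) = {epsilon, a, z}.
FIRST(T): from T->R P z y we get {a, y, z}. So FIRST(T) = {a, y, z}.
FIRST(P): from P->y z R we get {y}; from P->R R a we get {a, z}; from P->T a a we get {a, y, z}; from P->epsilon we get {epsilon}. So FIRST(P) = {epsilon, a, y, z}.

{epsilon, a, y, z}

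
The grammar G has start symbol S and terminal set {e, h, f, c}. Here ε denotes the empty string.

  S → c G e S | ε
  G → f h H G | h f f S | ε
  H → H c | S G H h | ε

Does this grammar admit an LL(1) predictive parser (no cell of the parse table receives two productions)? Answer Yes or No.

FIRST(S) = {ε, c}
FIRST(G) = {ε, f, h}
FIRST(H) = {ε, c, f, h}
FOLLOW(S) = {$, c, e, f, h}
FOLLOW(G) = {c, e, f, h}
FOLLOW(H) = {c, e, f, h}
Cell M[G, f] receives both G → f h H G and G → ε — the grammar is not LL(1).

No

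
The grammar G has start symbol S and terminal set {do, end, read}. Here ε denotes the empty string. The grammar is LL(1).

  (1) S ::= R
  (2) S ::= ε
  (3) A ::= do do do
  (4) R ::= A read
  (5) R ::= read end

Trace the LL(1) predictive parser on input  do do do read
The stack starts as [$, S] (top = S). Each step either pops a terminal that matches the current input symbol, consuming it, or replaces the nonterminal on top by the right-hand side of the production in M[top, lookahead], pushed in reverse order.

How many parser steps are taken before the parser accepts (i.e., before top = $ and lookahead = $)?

     Stack            Input            Action
  1  $ S              do do do read $  expand S ::= R
  2  $ R              do do do read $  expand R ::= A read
  3  $ read A         do do do read $  expand A ::= do do do
  4  $ read do do do  do do do read $  match do
  5  $ read do do     do do read $     match do
  6  $ read do        do read $        match do
  7  $ read           read $           match read
Accept reached after 7 steps.

7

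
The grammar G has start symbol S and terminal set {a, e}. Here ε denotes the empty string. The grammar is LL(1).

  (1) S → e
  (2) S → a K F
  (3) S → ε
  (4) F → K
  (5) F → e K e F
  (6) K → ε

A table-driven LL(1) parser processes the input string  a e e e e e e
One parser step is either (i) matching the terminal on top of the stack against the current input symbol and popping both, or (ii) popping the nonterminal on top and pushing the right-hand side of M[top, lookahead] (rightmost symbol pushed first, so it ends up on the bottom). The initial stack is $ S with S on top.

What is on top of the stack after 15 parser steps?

F

step 1: stack=$ S  input=a e e e e e e $  — expand S → a K F
step 2: stack=$ F K a  input=a e e e e e e $  — match a
step 3: stack=$ F K  input=e e e e e e $  — expand K → ε
step 4: stack=$ F  input=e e e e e e $  — expand F → e K e F
step 5: stack=$ F e K e  input=e e e e e e $  — match e
step 6: stack=$ F e K  input=e e e e e $  — expand K → ε
step 7: stack=$ F e  input=e e e e e $  — match e
step 8: stack=$ F  input=e e e e $  — expand F → e K e F
step 9: stack=$ F e K e  input=e e e e $  — match e
step 10: stack=$ F e K  input=e e e $  — expand K → ε
step 11: stack=$ F e  input=e e e $  — match e
step 12: stack=$ F  input=e e $  — expand F → e K e F
step 13: stack=$ F e K e  input=e e $  — match e
step 14: stack=$ F e K  input=e $  — expand K → ε
step 15: stack=$ F e  input=e $  — match e
Stack after step 15: $ F (top = F).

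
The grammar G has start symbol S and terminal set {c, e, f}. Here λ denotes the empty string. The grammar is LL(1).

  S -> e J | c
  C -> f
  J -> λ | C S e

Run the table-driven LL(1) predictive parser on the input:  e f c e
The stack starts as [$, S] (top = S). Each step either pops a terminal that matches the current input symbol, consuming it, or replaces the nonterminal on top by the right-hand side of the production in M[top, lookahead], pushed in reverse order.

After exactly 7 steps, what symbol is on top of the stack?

     Stack    Input      Action
  1  $ S      e f c e $  expand S -> e J
  2  $ J e    e f c e $  match e
  3  $ J      f c e $    expand J -> C S e
  4  $ e S C  f c e $    expand C -> f
  5  $ e S f  f c e $    match f
  6  $ e S    c e $      expand S -> c
  7  $ e c    c e $      match c
Stack after step 7: $ e (top = e).

e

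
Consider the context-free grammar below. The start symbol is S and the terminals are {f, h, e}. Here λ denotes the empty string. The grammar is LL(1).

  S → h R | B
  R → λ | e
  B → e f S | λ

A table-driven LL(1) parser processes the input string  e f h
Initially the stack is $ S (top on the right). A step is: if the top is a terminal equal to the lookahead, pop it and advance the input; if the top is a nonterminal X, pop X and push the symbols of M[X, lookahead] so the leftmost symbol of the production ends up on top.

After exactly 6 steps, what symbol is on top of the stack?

R

step 1: stack=$ S  input=e f h $  — expand S → B
step 2: stack=$ B  input=e f h $  — expand B → e f S
step 3: stack=$ S f e  input=e f h $  — match e
step 4: stack=$ S f  input=f h $  — match f
step 5: stack=$ S  input=h $  — expand S → h R
step 6: stack=$ R h  input=h $  — match h
Stack after step 6: $ R (top = R).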